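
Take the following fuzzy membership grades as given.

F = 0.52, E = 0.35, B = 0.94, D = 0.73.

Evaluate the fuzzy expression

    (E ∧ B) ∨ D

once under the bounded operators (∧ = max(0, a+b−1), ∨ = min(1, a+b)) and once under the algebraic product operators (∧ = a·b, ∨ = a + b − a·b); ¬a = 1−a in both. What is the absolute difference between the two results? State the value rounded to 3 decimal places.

Under bounded:
  E ∧ B = max(0, a+b−1) on (0.35, 0.94) = 0.29
  (E ∧ B) ∨ D = min(1, a+b) on (0.29, 0.73) = 1.00
  → value = 1.0000
Under algebraic product:
  E ∧ B = a·b on (0.3500, 0.9400) = 0.3290
  (E ∧ B) ∨ D = a + b − a·b on (0.3290, 0.7300) = 0.8188
  → value = 0.8188
|1.0000 − 0.8188| = 0.181

0.181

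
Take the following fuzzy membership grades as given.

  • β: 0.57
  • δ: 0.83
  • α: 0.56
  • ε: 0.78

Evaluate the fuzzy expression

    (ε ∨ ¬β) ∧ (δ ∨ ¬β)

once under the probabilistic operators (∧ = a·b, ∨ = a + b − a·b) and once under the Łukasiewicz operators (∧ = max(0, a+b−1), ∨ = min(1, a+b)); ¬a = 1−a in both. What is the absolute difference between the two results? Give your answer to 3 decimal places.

Under probabilistic:
  ¬β = 1 − 0.5700 = 0.4300
  ε ∨ ¬β = a + b − a·b on (0.7800, 0.4300) = 0.8746
  ¬β = 1 − 0.5700 = 0.4300
  δ ∨ ¬β = a + b − a·b on (0.8300, 0.4300) = 0.9031
  (ε ∨ ¬β) ∧ (δ ∨ ¬β) = a·b on (0.8746, 0.9031) = 0.7899
  → value = 0.7899
Under Łukasiewicz:
  ¬β = 1 − 0.57 = 0.43
  ε ∨ ¬β = min(1, a+b) on (0.78, 0.43) = 1.00
  ¬β = 1 − 0.57 = 0.43
  δ ∨ ¬β = min(1, a+b) on (0.83, 0.43) = 1.00
  (ε ∨ ¬β) ∧ (δ ∨ ¬β) = max(0, a+b−1) on (1.00, 1.00) = 1.00
  → value = 1.0000
|0.7899 − 1.0000| = 0.210

0.210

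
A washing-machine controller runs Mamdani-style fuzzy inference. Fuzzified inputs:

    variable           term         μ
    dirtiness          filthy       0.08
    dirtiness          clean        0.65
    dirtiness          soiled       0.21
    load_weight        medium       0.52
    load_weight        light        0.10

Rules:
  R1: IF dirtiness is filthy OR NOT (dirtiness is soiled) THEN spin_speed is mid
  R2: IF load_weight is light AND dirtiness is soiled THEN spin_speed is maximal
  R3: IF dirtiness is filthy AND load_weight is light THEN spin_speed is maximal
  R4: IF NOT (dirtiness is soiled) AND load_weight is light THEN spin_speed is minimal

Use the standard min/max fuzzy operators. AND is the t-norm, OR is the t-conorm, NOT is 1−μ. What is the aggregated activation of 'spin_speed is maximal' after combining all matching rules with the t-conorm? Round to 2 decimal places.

0.10

R1: filthy=0.08, ¬soiled=1−0.21=0.79; OR[max(a, b)] → w = 0.79
R2: light=0.10, soiled=0.21; AND[min(a, b)] → w = 0.10
R3: filthy=0.08, light=0.10; AND[min(a, b)] → w = 0.08
R4: ¬soiled=1−0.21=0.79, light=0.10; AND[min(a, b)] → w = 0.10
Rules with consequent 'maximal': {R2, R3} → strengths 0.10, 0.08
Aggregate via t-conorm [max(a, b)]: 0.10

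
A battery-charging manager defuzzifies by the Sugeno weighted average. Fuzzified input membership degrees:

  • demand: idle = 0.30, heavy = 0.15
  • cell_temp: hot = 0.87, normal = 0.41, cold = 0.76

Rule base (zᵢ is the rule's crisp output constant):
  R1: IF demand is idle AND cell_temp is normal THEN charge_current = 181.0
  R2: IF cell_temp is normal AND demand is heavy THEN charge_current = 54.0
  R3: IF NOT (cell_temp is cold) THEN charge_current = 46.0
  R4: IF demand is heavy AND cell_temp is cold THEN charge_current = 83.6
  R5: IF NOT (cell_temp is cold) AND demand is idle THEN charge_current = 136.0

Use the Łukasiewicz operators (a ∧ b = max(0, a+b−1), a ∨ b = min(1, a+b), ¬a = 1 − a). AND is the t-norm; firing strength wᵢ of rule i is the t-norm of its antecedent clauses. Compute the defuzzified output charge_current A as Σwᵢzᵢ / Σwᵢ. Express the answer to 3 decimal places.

R1 (z=181.0): idle=0.30, normal=0.41; AND[max(0, a+b−1)] → w = 0.00
R2 (z=54.0): normal=0.41, heavy=0.15; AND[max(0, a+b−1)] → w = 0.00
R3 (z=46.0): ¬cold=1−0.76=0.24 → w = 0.24
R4 (z=83.6): heavy=0.15, cold=0.76; AND[max(0, a+b−1)] → w = 0.00
R5 (z=136.0): ¬cold=1−0.76=0.24, idle=0.30; AND[max(0, a+b−1)] → w = 0.00
Weighted average = (0.00·181.0 + 0.00·54.0 + 0.24·46.0 + 0.00·83.6 + 0.00·136.0) / (0.00 + 0.00 + 0.24 + 0.00 + 0.00)
  = 11.0400 / 0.2400 = 46.000

46.000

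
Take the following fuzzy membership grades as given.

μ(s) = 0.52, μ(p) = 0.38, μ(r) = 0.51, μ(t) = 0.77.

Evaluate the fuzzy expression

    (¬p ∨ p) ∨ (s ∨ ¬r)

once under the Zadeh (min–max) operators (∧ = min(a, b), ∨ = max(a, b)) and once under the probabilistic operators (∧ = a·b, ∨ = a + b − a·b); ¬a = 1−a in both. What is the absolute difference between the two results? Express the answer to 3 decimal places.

Under Zadeh (min–max):
  ¬p = 1 − 0.38 = 0.62
  ¬p ∨ p = max(a, b) on (0.62, 0.38) = 0.62
  ¬r = 1 − 0.51 = 0.49
  s ∨ ¬r = max(a, b) on (0.52, 0.49) = 0.52
  (¬p ∨ p) ∨ (s ∨ ¬r) = max(a, b) on (0.62, 0.52) = 0.62
  → value = 0.6200
Under probabilistic:
  ¬p = 1 − 0.3800 = 0.6200
  ¬p ∨ p = a + b − a·b on (0.6200, 0.3800) = 0.7644
  ¬r = 1 − 0.5100 = 0.4900
  s ∨ ¬r = a + b − a·b on (0.5200, 0.4900) = 0.7552
  (¬p ∨ p) ∨ (s ∨ ¬r) = a + b − a·b on (0.7644, 0.7552) = 0.9423
  → value = 0.9423
|0.6200 − 0.9423| = 0.322

0.322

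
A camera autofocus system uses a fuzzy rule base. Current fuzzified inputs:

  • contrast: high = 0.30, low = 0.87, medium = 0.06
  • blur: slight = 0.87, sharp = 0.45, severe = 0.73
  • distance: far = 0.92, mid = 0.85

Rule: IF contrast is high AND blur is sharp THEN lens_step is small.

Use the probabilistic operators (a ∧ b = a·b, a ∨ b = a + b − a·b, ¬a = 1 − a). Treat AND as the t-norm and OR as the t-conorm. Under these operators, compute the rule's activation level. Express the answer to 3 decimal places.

0.135

firing strength: high=0.30, sharp=0.45; AND[a·b] → w = 0.1350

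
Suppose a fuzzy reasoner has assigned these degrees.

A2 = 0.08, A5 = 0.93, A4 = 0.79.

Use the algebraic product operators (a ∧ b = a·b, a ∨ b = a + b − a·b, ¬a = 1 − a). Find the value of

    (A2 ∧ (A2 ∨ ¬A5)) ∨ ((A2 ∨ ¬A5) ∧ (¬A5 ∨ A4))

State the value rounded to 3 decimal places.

0.126

¬A5 = 1 − 0.9300 = 0.0700
A2 ∨ ¬A5 = a + b − a·b on (0.0800, 0.0700) = 0.1444
A2 ∧ (A2 ∨ ¬A5) = a·b on (0.0800, 0.1444) = 0.0116
¬A5 = 1 − 0.9300 = 0.0700
A2 ∨ ¬A5 = a + b − a·b on (0.0800, 0.0700) = 0.1444
¬A5 = 1 − 0.9300 = 0.0700
¬A5 ∨ A4 = a + b − a·b on (0.0700, 0.7900) = 0.8047
(A2 ∨ ¬A5) ∧ (¬A5 ∨ A4) = a·b on (0.1444, 0.8047) = 0.1162
(A2 ∧ (A2 ∨ ¬A5)) ∨ ((A2 ∨ ¬A5) ∧ (¬A5 ∨ A4)) = a + b − a·b on (0.0116, 0.1162) = 0.1264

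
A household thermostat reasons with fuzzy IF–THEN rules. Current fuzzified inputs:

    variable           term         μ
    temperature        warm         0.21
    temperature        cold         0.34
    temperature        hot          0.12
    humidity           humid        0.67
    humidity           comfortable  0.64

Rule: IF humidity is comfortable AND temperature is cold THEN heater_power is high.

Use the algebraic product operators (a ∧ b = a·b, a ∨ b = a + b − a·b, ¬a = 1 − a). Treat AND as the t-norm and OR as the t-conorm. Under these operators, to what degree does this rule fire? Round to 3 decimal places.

firing strength: comfortable=0.64, cold=0.34; AND[a·b] → w = 0.2176

0.218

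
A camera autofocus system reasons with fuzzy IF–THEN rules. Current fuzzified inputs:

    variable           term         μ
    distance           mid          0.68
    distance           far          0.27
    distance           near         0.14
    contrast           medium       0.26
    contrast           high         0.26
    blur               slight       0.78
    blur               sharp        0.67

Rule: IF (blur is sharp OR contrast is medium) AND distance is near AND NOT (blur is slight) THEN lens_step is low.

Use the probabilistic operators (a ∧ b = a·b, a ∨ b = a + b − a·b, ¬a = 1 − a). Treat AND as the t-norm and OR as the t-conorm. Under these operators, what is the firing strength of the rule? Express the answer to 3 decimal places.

firing strength: (sharp=0.67 OR medium=0.26) = 0.7558; AND[a·b] with near=0.14, ¬slight=1−0.78=0.22 → w = 0.0233

0.023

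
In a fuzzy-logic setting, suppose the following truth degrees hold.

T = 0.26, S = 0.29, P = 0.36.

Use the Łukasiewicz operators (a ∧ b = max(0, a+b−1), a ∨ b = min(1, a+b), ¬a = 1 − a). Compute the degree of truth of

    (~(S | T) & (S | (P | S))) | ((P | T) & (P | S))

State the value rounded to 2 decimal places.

S | T = min(1, a+b) on (0.29, 0.26) = 0.55
~(S | T) = 1 − 0.55 = 0.45
P | S = min(1, a+b) on (0.36, 0.29) = 0.65
S | (P | S) = min(1, a+b) on (0.29, 0.65) = 0.94
~(S | T) & (S | (P | S)) = max(0, a+b−1) on (0.45, 0.94) = 0.39
P | T = min(1, a+b) on (0.36, 0.26) = 0.62
P | S = min(1, a+b) on (0.36, 0.29) = 0.65
(P | T) & (P | S) = max(0, a+b−1) on (0.62, 0.65) = 0.27
(~(S | T) & (S | (P | S))) | ((P | T) & (P | S)) = min(1, a+b) on (0.39, 0.27) = 0.66

0.66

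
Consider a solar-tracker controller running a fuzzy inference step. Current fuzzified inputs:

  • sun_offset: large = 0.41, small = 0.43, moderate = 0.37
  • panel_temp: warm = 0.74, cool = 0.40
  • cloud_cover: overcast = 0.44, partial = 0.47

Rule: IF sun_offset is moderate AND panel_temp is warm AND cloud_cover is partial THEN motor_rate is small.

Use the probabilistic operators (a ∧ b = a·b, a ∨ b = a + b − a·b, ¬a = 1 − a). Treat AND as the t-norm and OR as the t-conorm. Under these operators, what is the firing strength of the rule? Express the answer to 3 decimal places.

0.129

firing strength: moderate=0.37, warm=0.74, partial=0.47; AND[a·b] → w = 0.1287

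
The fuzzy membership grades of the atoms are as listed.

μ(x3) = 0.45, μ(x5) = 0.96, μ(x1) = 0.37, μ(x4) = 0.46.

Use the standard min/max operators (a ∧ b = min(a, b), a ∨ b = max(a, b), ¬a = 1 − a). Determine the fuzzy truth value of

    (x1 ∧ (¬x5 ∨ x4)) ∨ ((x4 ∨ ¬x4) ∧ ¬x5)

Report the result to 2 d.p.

0.37

¬x5 = 1 − 0.96 = 0.04
¬x5 ∨ x4 = max(a, b) on (0.04, 0.46) = 0.46
x1 ∧ (¬x5 ∨ x4) = min(a, b) on (0.37, 0.46) = 0.37
¬x4 = 1 − 0.46 = 0.54
x4 ∨ ¬x4 = max(a, b) on (0.46, 0.54) = 0.54
¬x5 = 1 − 0.96 = 0.04
(x4 ∨ ¬x4) ∧ ¬x5 = min(a, b) on (0.54, 0.04) = 0.04
(x1 ∧ (¬x5 ∨ x4)) ∨ ((x4 ∨ ¬x4) ∧ ¬x5) = max(a, b) on (0.37, 0.04) = 0.37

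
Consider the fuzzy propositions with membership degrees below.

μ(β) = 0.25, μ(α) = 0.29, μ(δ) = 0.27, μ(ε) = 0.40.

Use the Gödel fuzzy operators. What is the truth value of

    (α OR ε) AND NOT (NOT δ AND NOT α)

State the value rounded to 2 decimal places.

0.29

α OR ε = max(a, b) on (0.29, 0.40) = 0.40
NOT δ = 1 − 0.27 = 0.73
NOT α = 1 − 0.29 = 0.71
NOT δ AND NOT α = min(a, b) on (0.73, 0.71) = 0.71
NOT (NOT δ AND NOT α) = 1 − 0.71 = 0.29
(α OR ε) AND NOT (NOT δ AND NOT α) = min(a, b) on (0.40, 0.29) = 0.29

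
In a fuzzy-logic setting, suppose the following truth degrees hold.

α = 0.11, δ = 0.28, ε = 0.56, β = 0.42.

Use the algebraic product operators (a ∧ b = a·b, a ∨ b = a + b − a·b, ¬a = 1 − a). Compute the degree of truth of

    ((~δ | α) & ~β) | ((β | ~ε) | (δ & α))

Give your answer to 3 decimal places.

~δ = 1 − 0.2800 = 0.7200
~δ | α = a + b − a·b on (0.7200, 0.1100) = 0.7508
~β = 1 − 0.4200 = 0.5800
(~δ | α) & ~β = a·b on (0.7508, 0.5800) = 0.4355
~ε = 1 − 0.5600 = 0.4400
β | ~ε = a + b − a·b on (0.4200, 0.4400) = 0.6752
δ & α = a·b on (0.2800, 0.1100) = 0.0308
(β | ~ε) | (δ & α) = a + b − a·b on (0.6752, 0.0308) = 0.6852
((~δ | α) & ~β) | ((β | ~ε) | (δ & α)) = a + b − a·b on (0.4355, 0.6852) = 0.8223

0.822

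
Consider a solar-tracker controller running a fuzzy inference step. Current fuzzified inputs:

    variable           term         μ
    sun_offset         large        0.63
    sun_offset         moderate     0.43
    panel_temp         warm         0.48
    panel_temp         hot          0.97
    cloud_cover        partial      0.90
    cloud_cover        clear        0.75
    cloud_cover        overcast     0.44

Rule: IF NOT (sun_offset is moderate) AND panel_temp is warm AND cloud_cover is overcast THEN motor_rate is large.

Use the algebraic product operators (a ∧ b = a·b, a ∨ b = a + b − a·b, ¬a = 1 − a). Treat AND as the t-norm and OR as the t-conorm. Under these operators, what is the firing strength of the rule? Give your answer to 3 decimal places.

0.120

firing strength: ¬moderate=1−0.43=0.57, warm=0.48, overcast=0.44; AND[a·b] → w = 0.1204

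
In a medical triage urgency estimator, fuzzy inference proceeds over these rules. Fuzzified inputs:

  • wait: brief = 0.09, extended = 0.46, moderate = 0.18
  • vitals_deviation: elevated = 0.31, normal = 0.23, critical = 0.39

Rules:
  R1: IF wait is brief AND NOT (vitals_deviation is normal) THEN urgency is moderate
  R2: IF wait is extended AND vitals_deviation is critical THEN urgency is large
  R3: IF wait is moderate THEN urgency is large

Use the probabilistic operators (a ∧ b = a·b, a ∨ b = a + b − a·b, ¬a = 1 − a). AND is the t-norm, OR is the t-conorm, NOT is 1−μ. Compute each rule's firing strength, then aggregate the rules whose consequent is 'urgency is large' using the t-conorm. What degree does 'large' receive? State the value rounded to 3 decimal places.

0.327

R1: brief=0.09, ¬normal=1−0.23=0.77; AND[a·b] → w = 0.0693
R2: extended=0.46, critical=0.39; AND[a·b] → w = 0.1794
R3: moderate=0.18 → w = 0.1800
Rules with consequent 'large': {R2, R3} → strengths 0.1794, 0.1800
Aggregate via t-conorm [a + b − a·b]: 0.3271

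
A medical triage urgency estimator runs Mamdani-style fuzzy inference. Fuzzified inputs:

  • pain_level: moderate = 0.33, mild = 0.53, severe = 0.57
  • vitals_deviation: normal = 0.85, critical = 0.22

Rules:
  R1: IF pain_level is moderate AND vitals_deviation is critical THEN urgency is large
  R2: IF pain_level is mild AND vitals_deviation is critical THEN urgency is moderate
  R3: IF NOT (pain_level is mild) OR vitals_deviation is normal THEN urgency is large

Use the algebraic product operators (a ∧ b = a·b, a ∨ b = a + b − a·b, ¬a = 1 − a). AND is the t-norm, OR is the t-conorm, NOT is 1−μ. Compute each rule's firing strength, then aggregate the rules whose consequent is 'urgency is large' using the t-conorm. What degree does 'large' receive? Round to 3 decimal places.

R1: moderate=0.33, critical=0.22; AND[a·b] → w = 0.0726
R2: mild=0.53, critical=0.22; AND[a·b] → w = 0.1166
R3: ¬mild=1−0.53=0.47, normal=0.85; OR[a + b − a·b] → w = 0.9205
Rules with consequent 'large': {R1, R3} → strengths 0.0726, 0.9205
Aggregate via t-conorm [a + b − a·b]: 0.9263

0.926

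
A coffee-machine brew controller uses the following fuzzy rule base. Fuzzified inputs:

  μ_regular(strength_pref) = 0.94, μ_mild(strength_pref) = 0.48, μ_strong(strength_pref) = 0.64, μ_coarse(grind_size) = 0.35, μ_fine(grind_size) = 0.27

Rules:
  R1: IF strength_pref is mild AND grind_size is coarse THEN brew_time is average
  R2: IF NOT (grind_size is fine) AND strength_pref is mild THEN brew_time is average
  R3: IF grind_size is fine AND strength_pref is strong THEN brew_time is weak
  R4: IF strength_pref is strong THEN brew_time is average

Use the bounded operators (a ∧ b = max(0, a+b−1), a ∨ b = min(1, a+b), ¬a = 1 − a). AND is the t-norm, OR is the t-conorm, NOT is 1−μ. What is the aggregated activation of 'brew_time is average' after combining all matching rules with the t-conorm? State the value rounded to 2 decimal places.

R1: mild=0.48, coarse=0.35; AND[max(0, a+b−1)] → w = 0.00
R2: ¬fine=1−0.27=0.73, mild=0.48; AND[max(0, a+b−1)] → w = 0.21
R3: fine=0.27, strong=0.64; AND[max(0, a+b−1)] → w = 0.00
R4: strong=0.64 → w = 0.64
Rules with consequent 'average': {R1, R2, R4} → strengths 0.00, 0.21, 0.64
Aggregate via t-conorm [min(1, a+b)]: 0.85

0.85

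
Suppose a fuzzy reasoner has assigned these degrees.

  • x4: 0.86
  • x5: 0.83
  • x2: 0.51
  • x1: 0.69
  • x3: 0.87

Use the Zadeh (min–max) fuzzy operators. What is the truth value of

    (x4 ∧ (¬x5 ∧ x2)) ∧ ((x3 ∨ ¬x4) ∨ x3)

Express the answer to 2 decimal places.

0.17

¬x5 = 1 − 0.83 = 0.17
¬x5 ∧ x2 = min(a, b) on (0.17, 0.51) = 0.17
x4 ∧ (¬x5 ∧ x2) = min(a, b) on (0.86, 0.17) = 0.17
¬x4 = 1 − 0.86 = 0.14
x3 ∨ ¬x4 = max(a, b) on (0.87, 0.14) = 0.87
(x3 ∨ ¬x4) ∨ x3 = max(a, b) on (0.87, 0.87) = 0.87
(x4 ∧ (¬x5 ∧ x2)) ∧ ((x3 ∨ ¬x4) ∨ x3) = min(a, b) on (0.17, 0.87) = 0.17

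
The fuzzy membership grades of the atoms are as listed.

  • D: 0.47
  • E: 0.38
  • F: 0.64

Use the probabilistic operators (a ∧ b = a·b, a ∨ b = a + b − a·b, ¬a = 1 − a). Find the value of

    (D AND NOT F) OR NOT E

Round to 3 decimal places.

NOT F = 1 − 0.6400 = 0.3600
D AND NOT F = a·b on (0.4700, 0.3600) = 0.1692
NOT E = 1 − 0.3800 = 0.6200
(D AND NOT F) OR NOT E = a + b − a·b on (0.1692, 0.6200) = 0.6843

0.684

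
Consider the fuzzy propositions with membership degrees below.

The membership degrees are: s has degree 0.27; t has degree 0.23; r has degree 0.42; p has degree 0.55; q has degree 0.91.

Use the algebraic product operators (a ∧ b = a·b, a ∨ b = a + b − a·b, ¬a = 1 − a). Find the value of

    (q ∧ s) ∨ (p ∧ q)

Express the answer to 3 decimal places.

0.623

q ∧ s = a·b on (0.9100, 0.2700) = 0.2457
p ∧ q = a·b on (0.5500, 0.9100) = 0.5005
(q ∧ s) ∨ (p ∧ q) = a + b − a·b on (0.2457, 0.5005) = 0.6232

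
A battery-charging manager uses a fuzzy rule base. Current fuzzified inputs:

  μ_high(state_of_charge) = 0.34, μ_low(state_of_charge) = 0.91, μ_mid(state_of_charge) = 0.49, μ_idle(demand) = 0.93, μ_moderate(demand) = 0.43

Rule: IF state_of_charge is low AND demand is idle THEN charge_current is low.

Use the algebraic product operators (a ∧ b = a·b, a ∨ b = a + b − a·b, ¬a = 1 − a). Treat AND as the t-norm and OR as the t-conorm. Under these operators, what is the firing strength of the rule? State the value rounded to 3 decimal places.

0.846

firing strength: low=0.91, idle=0.93; AND[a·b] → w = 0.8463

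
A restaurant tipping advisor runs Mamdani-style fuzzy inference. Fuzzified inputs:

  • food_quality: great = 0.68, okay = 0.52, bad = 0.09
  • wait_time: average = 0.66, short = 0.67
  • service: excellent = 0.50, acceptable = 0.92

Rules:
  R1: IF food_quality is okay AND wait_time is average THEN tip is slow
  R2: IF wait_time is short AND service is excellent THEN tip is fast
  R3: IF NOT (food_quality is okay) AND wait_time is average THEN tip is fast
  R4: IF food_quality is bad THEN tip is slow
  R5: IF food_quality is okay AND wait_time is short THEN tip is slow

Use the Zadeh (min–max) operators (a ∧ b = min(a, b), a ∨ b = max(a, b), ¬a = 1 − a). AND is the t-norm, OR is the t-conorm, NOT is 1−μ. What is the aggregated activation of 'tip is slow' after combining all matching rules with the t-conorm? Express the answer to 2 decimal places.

R1: okay=0.52, average=0.66; AND[min(a, b)] → w = 0.52
R2: short=0.67, excellent=0.50; AND[min(a, b)] → w = 0.50
R3: ¬okay=1−0.52=0.48, average=0.66; AND[min(a, b)] → w = 0.48
R4: bad=0.09 → w = 0.09
R5: okay=0.52, short=0.67; AND[min(a, b)] → w = 0.52
Rules with consequent 'slow': {R1, R4, R5} → strengths 0.52, 0.09, 0.52
Aggregate via t-conorm [max(a, b)]: 0.52

0.52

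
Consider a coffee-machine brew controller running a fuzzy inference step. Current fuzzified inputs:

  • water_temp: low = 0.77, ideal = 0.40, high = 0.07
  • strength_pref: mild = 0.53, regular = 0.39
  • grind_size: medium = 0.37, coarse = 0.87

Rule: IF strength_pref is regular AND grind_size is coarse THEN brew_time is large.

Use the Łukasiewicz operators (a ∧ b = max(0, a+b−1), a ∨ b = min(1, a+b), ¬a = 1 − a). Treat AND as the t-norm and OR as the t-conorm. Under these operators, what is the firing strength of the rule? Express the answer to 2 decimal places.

0.26

firing strength: regular=0.39, coarse=0.87; AND[max(0, a+b−1)] → w = 0.26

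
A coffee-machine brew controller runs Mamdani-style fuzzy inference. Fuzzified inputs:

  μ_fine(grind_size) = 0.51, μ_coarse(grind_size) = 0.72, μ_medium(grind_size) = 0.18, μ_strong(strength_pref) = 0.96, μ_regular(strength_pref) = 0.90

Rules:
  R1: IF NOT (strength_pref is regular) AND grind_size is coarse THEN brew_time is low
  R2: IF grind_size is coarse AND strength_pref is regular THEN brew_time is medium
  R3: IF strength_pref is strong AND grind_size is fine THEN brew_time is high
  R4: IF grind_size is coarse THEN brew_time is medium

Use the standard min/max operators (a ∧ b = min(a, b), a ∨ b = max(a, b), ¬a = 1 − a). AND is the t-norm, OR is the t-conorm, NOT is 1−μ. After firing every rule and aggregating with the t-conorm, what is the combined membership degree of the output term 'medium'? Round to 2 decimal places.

0.72

R1: ¬regular=1−0.90=0.10, coarse=0.72; AND[min(a, b)] → w = 0.10
R2: coarse=0.72, regular=0.90; AND[min(a, b)] → w = 0.72
R3: strong=0.96, fine=0.51; AND[min(a, b)] → w = 0.51
R4: coarse=0.72 → w = 0.72
Rules with consequent 'medium': {R2, R4} → strengths 0.72, 0.72
Aggregate via t-conorm [max(a, b)]: 0.72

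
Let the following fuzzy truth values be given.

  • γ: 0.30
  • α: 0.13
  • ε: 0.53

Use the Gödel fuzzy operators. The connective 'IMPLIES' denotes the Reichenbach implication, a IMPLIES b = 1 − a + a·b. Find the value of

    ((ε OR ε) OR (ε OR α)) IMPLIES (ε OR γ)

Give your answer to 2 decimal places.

0.75

ε OR ε = max(a, b) on (0.53, 0.53) = 0.53
ε OR α = max(a, b) on (0.53, 0.13) = 0.53
(ε OR ε) OR (ε OR α) = max(a, b) on (0.53, 0.53) = 0.53
ε OR γ = max(a, b) on (0.53, 0.30) = 0.53
((ε OR ε) OR (ε OR α)) IMPLIES (ε OR γ)  [Reichenbach: 1 − a + a·b] with a=0.53, b=0.53 → 0.75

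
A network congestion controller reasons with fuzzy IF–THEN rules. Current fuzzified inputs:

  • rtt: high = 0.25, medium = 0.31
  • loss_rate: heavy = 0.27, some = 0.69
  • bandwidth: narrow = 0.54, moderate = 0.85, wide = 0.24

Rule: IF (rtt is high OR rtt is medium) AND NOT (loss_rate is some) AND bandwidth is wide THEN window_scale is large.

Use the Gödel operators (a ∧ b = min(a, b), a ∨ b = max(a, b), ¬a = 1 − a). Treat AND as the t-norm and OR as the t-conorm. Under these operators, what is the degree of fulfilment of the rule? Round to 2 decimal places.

firing strength: (high=0.25 OR medium=0.31) = 0.31; AND[min(a, b)] with ¬some=1−0.69=0.31, wide=0.24 → w = 0.24

0.24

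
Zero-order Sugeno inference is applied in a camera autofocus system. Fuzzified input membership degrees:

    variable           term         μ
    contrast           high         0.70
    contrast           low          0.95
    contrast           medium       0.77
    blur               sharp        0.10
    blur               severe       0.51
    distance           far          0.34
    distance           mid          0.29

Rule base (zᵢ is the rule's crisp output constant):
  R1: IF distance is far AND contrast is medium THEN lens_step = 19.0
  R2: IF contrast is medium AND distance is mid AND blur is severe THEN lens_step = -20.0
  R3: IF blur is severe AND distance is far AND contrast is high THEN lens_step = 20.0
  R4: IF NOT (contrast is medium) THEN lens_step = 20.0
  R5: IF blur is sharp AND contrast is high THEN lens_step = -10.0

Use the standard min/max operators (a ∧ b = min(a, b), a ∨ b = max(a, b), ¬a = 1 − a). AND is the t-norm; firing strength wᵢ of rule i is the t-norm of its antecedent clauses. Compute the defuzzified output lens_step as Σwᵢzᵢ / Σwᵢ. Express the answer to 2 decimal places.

R1 (z=19.0): far=0.34, medium=0.77; AND[min(a, b)] → w = 0.34
R2 (z=-20.0): medium=0.77, mid=0.29, severe=0.51; AND[min(a, b)] → w = 0.29
R3 (z=20.0): severe=0.51, far=0.34, high=0.70; AND[min(a, b)] → w = 0.34
R4 (z=20.0): ¬medium=1−0.77=0.23 → w = 0.23
R5 (z=-10.0): sharp=0.10, high=0.70; AND[min(a, b)] → w = 0.10
Weighted average = (0.34·19.0 + 0.29·-20.0 + 0.34·20.0 + 0.23·20.0 + 0.10·-10.0) / (0.34 + 0.29 + 0.34 + 0.23 + 0.10)
  = 11.0600 / 1.3000 = 8.51

8.51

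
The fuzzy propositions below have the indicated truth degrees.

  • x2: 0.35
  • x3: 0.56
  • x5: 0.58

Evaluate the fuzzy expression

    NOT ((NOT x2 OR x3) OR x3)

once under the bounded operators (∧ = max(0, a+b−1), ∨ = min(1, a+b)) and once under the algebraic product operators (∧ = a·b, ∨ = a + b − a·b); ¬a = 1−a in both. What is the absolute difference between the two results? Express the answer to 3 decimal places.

0.068

Under bounded:
  NOT x2 = 1 − 0.35 = 0.65
  NOT x2 OR x3 = min(1, a+b) on (0.65, 0.56) = 1.00
  (NOT x2 OR x3) OR x3 = min(1, a+b) on (1.00, 0.56) = 1.00
  NOT ((NOT x2 OR x3) OR x3) = 1 − 1.00 = 0.00
  → value = 0.0000
Under algebraic product:
  NOT x2 = 1 − 0.3500 = 0.6500
  NOT x2 OR x3 = a + b − a·b on (0.6500, 0.5600) = 0.8460
  (NOT x2 OR x3) OR x3 = a + b − a·b on (0.8460, 0.5600) = 0.9322
  NOT ((NOT x2 OR x3) OR x3) = 1 − 0.9322 = 0.0678
  → value = 0.0678
|0.0000 − 0.0678| = 0.068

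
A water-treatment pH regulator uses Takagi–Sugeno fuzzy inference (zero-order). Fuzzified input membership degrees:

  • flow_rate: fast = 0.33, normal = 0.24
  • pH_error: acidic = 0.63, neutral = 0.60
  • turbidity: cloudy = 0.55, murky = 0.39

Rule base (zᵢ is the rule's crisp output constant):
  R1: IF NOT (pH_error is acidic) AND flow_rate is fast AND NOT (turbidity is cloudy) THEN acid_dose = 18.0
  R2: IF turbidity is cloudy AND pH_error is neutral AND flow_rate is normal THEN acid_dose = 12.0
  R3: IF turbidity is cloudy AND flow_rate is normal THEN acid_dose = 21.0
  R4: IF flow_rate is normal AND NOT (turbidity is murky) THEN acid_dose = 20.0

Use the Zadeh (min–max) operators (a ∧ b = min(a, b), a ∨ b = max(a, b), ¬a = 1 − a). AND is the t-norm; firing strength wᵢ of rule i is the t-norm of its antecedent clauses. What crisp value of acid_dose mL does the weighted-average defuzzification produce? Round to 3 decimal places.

R1 (z=18.0): ¬acidic=1−0.63=0.37, fast=0.33, ¬cloudy=1−0.55=0.45; AND[min(a, b)] → w = 0.33
R2 (z=12.0): cloudy=0.55, neutral=0.60, normal=0.24; AND[min(a, b)] → w = 0.24
R3 (z=21.0): cloudy=0.55, normal=0.24; AND[min(a, b)] → w = 0.24
R4 (z=20.0): normal=0.24, ¬murky=1−0.39=0.61; AND[min(a, b)] → w = 0.24
Weighted average = (0.33·18.0 + 0.24·12.0 + 0.24·21.0 + 0.24·20.0) / (0.33 + 0.24 + 0.24 + 0.24)
  = 18.6600 / 1.0500 = 17.771

17.771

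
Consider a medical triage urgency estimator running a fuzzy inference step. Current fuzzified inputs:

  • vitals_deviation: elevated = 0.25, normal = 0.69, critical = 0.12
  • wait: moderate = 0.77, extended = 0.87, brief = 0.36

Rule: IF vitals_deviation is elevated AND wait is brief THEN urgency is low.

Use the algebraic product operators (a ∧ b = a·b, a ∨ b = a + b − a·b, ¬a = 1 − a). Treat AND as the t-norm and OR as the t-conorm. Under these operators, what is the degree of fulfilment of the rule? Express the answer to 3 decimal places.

0.090

firing strength: elevated=0.25, brief=0.36; AND[a·b] → w = 0.0900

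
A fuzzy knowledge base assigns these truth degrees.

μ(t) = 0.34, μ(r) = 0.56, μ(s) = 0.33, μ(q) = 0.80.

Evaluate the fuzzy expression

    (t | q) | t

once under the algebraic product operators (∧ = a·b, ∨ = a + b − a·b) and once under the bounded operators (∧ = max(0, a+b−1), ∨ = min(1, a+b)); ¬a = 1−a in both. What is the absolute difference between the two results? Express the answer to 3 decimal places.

0.087

Under algebraic product:
  t | q = a + b − a·b on (0.3400, 0.8000) = 0.8680
  (t | q) | t = a + b − a·b on (0.8680, 0.3400) = 0.9129
  → value = 0.9129
Under bounded:
  t | q = min(1, a+b) on (0.34, 0.80) = 1.00
  (t | q) | t = min(1, a+b) on (1.00, 0.34) = 1.00
  → value = 1.0000
|0.9129 − 1.0000| = 0.087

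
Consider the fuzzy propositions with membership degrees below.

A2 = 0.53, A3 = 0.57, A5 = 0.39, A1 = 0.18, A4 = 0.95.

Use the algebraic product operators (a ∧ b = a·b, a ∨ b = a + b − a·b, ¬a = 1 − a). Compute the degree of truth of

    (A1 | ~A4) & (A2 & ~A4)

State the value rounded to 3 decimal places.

~A4 = 1 − 0.9500 = 0.0500
A1 | ~A4 = a + b − a·b on (0.1800, 0.0500) = 0.2210
~A4 = 1 − 0.9500 = 0.0500
A2 & ~A4 = a·b on (0.5300, 0.0500) = 0.0265
(A1 | ~A4) & (A2 & ~A4) = a·b on (0.2210, 0.0265) = 0.0059

0.006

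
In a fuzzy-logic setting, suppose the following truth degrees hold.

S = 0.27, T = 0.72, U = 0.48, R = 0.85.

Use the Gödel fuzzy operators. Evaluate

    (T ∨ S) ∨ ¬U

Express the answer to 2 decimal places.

0.72

T ∨ S = max(a, b) on (0.72, 0.27) = 0.72
¬U = 1 − 0.48 = 0.52
(T ∨ S) ∨ ¬U = max(a, b) on (0.72, 0.52) = 0.72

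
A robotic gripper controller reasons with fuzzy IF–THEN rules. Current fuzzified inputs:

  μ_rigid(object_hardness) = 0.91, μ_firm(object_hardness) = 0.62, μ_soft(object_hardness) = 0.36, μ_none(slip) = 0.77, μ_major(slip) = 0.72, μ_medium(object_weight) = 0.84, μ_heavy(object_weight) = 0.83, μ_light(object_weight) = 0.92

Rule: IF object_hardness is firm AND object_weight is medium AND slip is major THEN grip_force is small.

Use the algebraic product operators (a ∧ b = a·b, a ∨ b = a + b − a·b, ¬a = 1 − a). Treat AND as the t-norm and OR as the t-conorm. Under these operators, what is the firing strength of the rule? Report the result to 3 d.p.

0.375

firing strength: firm=0.62, medium=0.84, major=0.72; AND[a·b] → w = 0.3750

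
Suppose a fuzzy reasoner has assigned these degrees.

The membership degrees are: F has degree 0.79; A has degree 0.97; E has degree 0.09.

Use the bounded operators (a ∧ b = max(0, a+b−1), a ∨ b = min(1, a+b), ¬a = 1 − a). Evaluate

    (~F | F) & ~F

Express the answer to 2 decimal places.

0.21

~F = 1 − 0.79 = 0.21
~F | F = min(1, a+b) on (0.21, 0.79) = 1.00
~F = 1 − 0.79 = 0.21
(~F | F) & ~F = max(0, a+b−1) on (1.00, 0.21) = 0.21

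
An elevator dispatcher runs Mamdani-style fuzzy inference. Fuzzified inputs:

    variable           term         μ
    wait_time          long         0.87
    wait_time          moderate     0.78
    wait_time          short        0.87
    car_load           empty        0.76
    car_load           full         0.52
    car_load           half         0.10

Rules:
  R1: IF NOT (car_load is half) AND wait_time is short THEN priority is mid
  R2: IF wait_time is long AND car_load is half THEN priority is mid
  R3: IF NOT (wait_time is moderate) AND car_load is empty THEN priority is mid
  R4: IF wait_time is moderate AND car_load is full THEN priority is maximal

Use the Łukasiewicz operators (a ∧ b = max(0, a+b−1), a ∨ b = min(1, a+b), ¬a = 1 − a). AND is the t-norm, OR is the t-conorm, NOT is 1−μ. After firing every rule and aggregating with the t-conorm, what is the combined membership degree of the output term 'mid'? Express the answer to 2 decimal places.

R1: ¬half=1−0.10=0.90, short=0.87; AND[max(0, a+b−1)] → w = 0.77
R2: long=0.87, half=0.10; AND[max(0, a+b−1)] → w = 0.00
R3: ¬moderate=1−0.78=0.22, empty=0.76; AND[max(0, a+b−1)] → w = 0.00
R4: moderate=0.78, full=0.52; AND[max(0, a+b−1)] → w = 0.30
Rules with consequent 'mid': {R1, R2, R3} → strengths 0.77, 0.00, 0.00
Aggregate via t-conorm [min(1, a+b)]: 0.77

0.77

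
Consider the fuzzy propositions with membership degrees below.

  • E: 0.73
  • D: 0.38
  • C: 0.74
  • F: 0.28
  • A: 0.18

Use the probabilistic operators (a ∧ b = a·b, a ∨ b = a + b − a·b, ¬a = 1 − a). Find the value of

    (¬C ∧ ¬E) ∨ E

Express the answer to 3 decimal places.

0.749

¬C = 1 − 0.7400 = 0.2600
¬E = 1 − 0.7300 = 0.2700
¬C ∧ ¬E = a·b on (0.2600, 0.2700) = 0.0702
(¬C ∧ ¬E) ∨ E = a + b − a·b on (0.0702, 0.7300) = 0.7490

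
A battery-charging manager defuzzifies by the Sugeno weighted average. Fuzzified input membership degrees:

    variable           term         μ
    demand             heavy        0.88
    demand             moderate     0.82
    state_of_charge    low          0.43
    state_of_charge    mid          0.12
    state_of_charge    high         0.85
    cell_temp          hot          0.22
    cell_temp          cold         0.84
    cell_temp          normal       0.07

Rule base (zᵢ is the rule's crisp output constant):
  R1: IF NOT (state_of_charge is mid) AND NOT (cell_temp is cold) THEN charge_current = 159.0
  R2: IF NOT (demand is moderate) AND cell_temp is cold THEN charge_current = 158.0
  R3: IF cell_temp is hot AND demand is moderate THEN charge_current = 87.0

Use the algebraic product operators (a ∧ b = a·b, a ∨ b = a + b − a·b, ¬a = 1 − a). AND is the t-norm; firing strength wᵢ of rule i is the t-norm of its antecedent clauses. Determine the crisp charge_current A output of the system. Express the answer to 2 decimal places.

131.18

R1 (z=159.0): ¬mid=1−0.12=0.88, ¬cold=1−0.84=0.16; AND[a·b] → w = 0.1408
R2 (z=158.0): ¬moderate=1−0.82=0.18, cold=0.84; AND[a·b] → w = 0.1512
R3 (z=87.0): hot=0.22, moderate=0.82; AND[a·b] → w = 0.1804
Weighted average = (0.1408·159.0 + 0.1512·158.0 + 0.1804·87.0) / (0.1408 + 0.1512 + 0.1804)
  = 61.9716 / 0.4724 = 131.18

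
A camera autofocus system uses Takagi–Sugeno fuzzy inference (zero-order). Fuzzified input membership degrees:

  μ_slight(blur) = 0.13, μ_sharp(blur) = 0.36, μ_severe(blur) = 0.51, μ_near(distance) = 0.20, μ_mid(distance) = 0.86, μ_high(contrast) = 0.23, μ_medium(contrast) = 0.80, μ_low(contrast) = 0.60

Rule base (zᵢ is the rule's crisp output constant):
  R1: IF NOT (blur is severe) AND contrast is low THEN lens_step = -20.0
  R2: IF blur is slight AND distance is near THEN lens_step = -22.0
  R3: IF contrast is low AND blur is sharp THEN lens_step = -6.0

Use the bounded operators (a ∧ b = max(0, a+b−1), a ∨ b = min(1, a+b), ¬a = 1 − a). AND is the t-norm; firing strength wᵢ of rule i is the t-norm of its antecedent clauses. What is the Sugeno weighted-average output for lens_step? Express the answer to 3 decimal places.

R1 (z=-20.0): ¬severe=1−0.51=0.49, low=0.60; AND[max(0, a+b−1)] → w = 0.09
R2 (z=-22.0): slight=0.13, near=0.20; AND[max(0, a+b−1)] → w = 0.00
R3 (z=-6.0): low=0.60, sharp=0.36; AND[max(0, a+b−1)] → w = 0.00
Weighted average = (0.09·-20.0 + 0.00·-22.0 + 0.00·-6.0) / (0.09 + 0.00 + 0.00)
  = -1.8000 / 0.0900 = -20.000

-20.000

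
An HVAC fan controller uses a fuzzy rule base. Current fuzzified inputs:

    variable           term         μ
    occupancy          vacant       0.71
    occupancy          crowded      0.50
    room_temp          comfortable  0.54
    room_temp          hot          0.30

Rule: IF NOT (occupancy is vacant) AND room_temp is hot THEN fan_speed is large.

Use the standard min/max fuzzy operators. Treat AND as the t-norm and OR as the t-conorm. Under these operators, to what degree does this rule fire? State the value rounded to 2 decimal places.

firing strength: ¬vacant=1−0.71=0.29, hot=0.30; AND[min(a, b)] → w = 0.29

0.29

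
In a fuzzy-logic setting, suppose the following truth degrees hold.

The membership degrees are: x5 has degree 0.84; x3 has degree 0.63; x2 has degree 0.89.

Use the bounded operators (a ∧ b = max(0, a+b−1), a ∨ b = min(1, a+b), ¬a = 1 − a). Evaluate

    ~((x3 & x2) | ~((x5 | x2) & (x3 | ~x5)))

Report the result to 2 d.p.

x3 & x2 = max(0, a+b−1) on (0.63, 0.89) = 0.52
x5 | x2 = min(1, a+b) on (0.84, 0.89) = 1.00
~x5 = 1 − 0.84 = 0.16
x3 | ~x5 = min(1, a+b) on (0.63, 0.16) = 0.79
(x5 | x2) & (x3 | ~x5) = max(0, a+b−1) on (1.00, 0.79) = 0.79
~((x5 | x2) & (x3 | ~x5)) = 1 − 0.79 = 0.21
(x3 & x2) | ~((x5 | x2) & (x3 | ~x5)) = min(1, a+b) on (0.52, 0.21) = 0.73
~((x3 & x2) | ~((x5 | x2) & (x3 | ~x5))) = 1 − 0.73 = 0.27

0.27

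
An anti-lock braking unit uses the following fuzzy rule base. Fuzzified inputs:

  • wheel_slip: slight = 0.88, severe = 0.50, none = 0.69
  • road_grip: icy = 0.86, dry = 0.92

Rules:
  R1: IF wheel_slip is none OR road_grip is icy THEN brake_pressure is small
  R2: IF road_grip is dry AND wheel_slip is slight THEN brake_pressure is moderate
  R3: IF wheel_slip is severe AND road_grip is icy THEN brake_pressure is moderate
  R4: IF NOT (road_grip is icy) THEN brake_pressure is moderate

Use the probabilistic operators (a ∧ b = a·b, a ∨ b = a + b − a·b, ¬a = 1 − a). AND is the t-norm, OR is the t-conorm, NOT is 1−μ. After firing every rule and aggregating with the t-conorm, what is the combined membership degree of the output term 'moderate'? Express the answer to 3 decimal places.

0.907

R1: none=0.69, icy=0.86; OR[a + b − a·b] → w = 0.9566
R2: dry=0.92, slight=0.88; AND[a·b] → w = 0.8096
R3: severe=0.50, icy=0.86; AND[a·b] → w = 0.4300
R4: ¬icy=1−0.86=0.14 → w = 0.1400
Rules with consequent 'moderate': {R2, R3, R4} → strengths 0.8096, 0.4300, 0.1400
Aggregate via t-conorm [a + b − a·b]: 0.9067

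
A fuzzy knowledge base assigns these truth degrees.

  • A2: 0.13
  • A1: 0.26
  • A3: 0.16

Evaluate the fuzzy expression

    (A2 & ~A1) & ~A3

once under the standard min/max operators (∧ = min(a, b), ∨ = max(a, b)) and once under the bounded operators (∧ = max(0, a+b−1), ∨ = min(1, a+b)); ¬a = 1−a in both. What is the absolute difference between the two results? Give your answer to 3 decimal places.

0.130

Under standard min/max:
  ~A1 = 1 − 0.26 = 0.74
  A2 & ~A1 = min(a, b) on (0.13, 0.74) = 0.13
  ~A3 = 1 − 0.16 = 0.84
  (A2 & ~A1) & ~A3 = min(a, b) on (0.13, 0.84) = 0.13
  → value = 0.1300
Under bounded:
  ~A1 = 1 − 0.26 = 0.74
  A2 & ~A1 = max(0, a+b−1) on (0.13, 0.74) = 0.00
  ~A3 = 1 − 0.16 = 0.84
  (A2 & ~A1) & ~A3 = max(0, a+b−1) on (0.00, 0.84) = 0.00
  → value = 0.0000
|0.1300 − 0.0000| = 0.130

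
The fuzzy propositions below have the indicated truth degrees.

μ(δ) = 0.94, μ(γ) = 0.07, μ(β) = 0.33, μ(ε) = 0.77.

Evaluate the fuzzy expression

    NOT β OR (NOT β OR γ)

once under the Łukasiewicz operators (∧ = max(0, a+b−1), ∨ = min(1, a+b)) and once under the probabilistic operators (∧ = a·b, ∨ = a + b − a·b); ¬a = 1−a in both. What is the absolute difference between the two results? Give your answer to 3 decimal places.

Under Łukasiewicz:
  NOT β = 1 − 0.33 = 0.67
  NOT β = 1 − 0.33 = 0.67
  NOT β OR γ = min(1, a+b) on (0.67, 0.07) = 0.74
  NOT β OR (NOT β OR γ) = min(1, a+b) on (0.67, 0.74) = 1.00
  → value = 1.0000
Under probabilistic:
  NOT β = 1 − 0.3300 = 0.6700
  NOT β = 1 − 0.3300 = 0.6700
  NOT β OR γ = a + b − a·b on (0.6700, 0.0700) = 0.6931
  NOT β OR (NOT β OR γ) = a + b − a·b on (0.6700, 0.6931) = 0.8987
  → value = 0.8987
|1.0000 − 0.8987| = 0.101

0.101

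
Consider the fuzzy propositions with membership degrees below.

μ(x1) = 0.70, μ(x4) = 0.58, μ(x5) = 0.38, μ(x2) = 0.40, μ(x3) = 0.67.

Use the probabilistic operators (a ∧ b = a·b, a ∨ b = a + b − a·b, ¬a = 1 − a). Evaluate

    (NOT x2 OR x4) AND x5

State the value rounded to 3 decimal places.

NOT x2 = 1 − 0.4000 = 0.6000
NOT x2 OR x4 = a + b − a·b on (0.6000, 0.5800) = 0.8320
(NOT x2 OR x4) AND x5 = a·b on (0.8320, 0.3800) = 0.3162

0.316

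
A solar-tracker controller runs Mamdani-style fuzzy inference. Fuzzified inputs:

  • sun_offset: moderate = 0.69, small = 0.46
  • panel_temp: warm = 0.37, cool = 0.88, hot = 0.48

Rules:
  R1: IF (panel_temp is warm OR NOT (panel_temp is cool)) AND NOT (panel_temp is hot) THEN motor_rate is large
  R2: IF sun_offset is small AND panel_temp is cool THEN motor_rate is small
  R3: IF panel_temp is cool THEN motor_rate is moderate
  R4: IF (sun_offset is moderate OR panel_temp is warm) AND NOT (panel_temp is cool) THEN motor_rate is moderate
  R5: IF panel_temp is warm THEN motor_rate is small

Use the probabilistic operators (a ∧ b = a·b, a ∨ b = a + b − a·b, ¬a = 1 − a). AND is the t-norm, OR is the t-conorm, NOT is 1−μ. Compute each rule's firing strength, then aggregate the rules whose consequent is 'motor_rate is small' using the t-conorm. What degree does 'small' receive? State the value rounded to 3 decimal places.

R1: (warm=0.37 OR ¬cool=1−0.88=0.12) = 0.4456; AND[a·b] with ¬hot=1−0.48=0.52 → w = 0.2317
R2: small=0.46, cool=0.88; AND[a·b] → w = 0.4048
R3: cool=0.88 → w = 0.8800
R4: (moderate=0.69 OR warm=0.37) = 0.8047; AND[a·b] with ¬cool=1−0.88=0.12 → w = 0.0966
R5: warm=0.37 → w = 0.3700
Rules with consequent 'small': {R2, R5} → strengths 0.4048, 0.3700
Aggregate via t-conorm [a + b − a·b]: 0.6250

0.625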